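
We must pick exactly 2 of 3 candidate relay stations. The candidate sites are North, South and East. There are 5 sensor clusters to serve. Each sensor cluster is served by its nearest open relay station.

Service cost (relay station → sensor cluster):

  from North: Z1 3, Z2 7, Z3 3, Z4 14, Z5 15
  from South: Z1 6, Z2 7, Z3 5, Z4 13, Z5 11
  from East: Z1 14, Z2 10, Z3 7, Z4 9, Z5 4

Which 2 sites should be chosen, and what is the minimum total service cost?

With exactly 2 open, each sensor cluster uses its cheapest among the chosen.
{North, East}: Z1→North 3, Z2→North 7, Z3→North 3, Z4→East 9, Z5→East 4. Service cost 26.
{South, East}: service cost 31
{North, South}: service cost 37
Among all 3 size-2 choices, {North, East} is lowest.

Choose North and East; total service cost 26.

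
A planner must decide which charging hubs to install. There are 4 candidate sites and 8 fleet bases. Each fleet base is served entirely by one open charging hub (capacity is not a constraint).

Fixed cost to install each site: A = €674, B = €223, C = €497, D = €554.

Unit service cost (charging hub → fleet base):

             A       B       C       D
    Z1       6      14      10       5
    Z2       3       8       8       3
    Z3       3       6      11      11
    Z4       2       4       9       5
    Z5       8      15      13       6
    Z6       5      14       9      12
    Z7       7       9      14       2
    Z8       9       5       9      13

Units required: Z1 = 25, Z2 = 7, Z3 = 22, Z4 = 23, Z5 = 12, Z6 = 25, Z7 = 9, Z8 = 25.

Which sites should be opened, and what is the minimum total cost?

For any fixed open set, each fleet base goes to its cheapest open site; total = fixed + service.
{A}: Z1→A 6·25=150, Z2→A 3·7=21, Z3→A 3·22=66, Z4→A 2·23=46, Z5→A 8·12=96, Z6→A 5·25=125, Z7→A 7·9=63, Z8→A 9·25=225. Service 792; fixed 674; total 1466.
{A, B}: Z1→A 6·25=150, Z2→A 3·7=21, Z3→A 3·22=66, Z4→A 2·23=46, Z5→A 8·12=96, Z6→A 5·25=125, Z7→A 7·9=63, Z8→B 5·25=125. Service 692; fixed 897; total 1589.
{B}: service 1366 + fixed 223 = 1589
{A, B, C, D}: service 598 + fixed 1948 = 2546
No other subset beats 1466.

Open A only; minimum total cost 1466.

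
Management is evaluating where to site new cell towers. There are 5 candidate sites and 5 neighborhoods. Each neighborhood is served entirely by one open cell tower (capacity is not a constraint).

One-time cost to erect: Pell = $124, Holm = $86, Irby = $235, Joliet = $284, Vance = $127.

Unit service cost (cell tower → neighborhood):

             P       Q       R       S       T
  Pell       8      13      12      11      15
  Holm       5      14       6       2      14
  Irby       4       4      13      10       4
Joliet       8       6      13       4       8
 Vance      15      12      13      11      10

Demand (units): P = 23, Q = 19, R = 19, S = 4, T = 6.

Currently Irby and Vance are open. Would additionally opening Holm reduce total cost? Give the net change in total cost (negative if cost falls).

Current service cost with {Irby, Vance}: 479.
Adding Holm: each neighborhood re-picks its cheapest; new service cost 314, saving 165.
Extra fixed cost: 86. Net change = 86 − 165 = -79.
(Totals: 841 → 762.)

Yes — net change −79 (cost falls by 79).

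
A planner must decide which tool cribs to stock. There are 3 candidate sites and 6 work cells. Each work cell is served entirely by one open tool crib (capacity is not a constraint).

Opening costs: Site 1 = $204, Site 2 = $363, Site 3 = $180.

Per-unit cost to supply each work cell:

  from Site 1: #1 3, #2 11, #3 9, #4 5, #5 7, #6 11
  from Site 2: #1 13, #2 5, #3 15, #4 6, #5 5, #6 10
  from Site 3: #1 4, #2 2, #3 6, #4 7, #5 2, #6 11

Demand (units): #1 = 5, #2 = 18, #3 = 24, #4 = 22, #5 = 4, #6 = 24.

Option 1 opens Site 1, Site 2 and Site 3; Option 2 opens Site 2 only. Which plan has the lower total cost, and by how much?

Option 2 is cheaper by 30.

Option 1: {Site 1, Site 2, Site 3}: #1→Site 1 3·5=15, #2→Site 3 2·18=36, #3→Site 3 6·24=144, #4→Site 1 5·22=110, #5→Site 3 2·4=8, #6→Site 2 10·24=240. Service 553; fixed 747; total 1300.
Option 2: {Site 2}: #1→Site 2 13·5=65, #2→Site 2 5·18=90, #3→Site 2 15·24=360, #4→Site 2 6·22=132, #5→Site 2 5·4=20, #6→Site 2 10·24=240. Service 907; fixed 363; total 1270.
Difference: |1300 − 1270| = 30.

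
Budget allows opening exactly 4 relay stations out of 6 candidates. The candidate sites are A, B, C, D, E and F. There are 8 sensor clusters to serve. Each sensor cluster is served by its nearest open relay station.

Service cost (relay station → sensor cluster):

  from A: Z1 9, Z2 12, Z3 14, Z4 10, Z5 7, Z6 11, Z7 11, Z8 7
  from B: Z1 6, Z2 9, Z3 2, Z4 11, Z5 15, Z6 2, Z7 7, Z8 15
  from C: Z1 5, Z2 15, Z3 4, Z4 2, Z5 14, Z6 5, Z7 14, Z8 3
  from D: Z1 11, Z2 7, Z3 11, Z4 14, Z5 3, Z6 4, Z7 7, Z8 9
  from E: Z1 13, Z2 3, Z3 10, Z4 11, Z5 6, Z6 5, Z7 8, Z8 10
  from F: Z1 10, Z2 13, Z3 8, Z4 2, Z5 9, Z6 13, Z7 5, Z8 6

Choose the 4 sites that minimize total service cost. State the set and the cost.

With exactly 4 open, each sensor cluster uses its cheapest among the chosen.
{B, C, D, E}: Z1→C 5, Z2→E 3, Z3→B 2, Z4→C 2, Z5→D 3, Z6→B 2, Z7→B 7, Z8→C 3. Service cost 27.
{B, C, E, F}: service cost 28
{B, C, D, F}: service cost 29
Among all 15 size-4 choices, {B, C, D, E} is lowest.

Choose B, C, D and E; total service cost 27.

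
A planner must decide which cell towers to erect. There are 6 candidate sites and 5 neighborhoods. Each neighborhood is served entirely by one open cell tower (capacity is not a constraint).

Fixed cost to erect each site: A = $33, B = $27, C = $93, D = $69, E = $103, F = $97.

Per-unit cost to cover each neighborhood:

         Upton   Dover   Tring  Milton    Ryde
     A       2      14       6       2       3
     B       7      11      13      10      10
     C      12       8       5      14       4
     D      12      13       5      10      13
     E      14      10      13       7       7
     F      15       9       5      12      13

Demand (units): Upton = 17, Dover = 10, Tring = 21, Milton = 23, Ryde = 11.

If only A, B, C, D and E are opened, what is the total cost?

Total cost: 623

Each neighborhood is assigned to its cheapest site among the open ones.
{A, B, C, D, E}: Upton→A 2·17=34, Dover→C 8·10=80, Tring→C 5·21=105, Milton→A 2·23=46, Ryde→A 3·11=33. Service 298; fixed 325; total 623.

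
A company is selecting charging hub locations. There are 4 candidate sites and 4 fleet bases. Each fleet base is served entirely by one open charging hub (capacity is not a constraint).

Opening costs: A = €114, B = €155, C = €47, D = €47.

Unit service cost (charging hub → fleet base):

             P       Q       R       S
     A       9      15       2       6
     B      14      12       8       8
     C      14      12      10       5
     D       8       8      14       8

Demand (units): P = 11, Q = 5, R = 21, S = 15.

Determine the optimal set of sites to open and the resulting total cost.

For any fixed open set, each fleet base goes to its cheapest open site; total = fixed + service.
{A}: P→A 9·11=99, Q→A 15·5=75, R→A 2·21=42, S→A 6·15=90. Service 306; fixed 114; total 420.
{A, D}: service 260 + fixed 161 = 421
{A, C}: service 276 + fixed 161 = 437
{A, B, C, D}: service 245 + fixed 363 = 608
No other subset beats 420.

Open A only; minimum total cost 420.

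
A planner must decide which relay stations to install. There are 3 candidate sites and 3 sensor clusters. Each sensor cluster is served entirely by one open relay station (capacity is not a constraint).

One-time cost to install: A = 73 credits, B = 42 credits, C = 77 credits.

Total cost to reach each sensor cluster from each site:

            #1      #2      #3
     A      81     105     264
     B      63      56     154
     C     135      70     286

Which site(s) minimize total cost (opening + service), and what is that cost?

Open B only; minimum total cost 315.

For any fixed open set, each sensor cluster goes to its cheapest open site; total = fixed + service.
{B}: #1→B 63, #2→B 56, #3→B 154. Service 273; fixed 42; total 315.
{A, B}: service 273 + fixed 115 = 388
{B, C}: #1→B 63, #2→B 56, #3→B 154. Service 273; fixed 119; total 392.
{A, B, C}: service 273 + fixed 192 = 465
No other subset beats 315.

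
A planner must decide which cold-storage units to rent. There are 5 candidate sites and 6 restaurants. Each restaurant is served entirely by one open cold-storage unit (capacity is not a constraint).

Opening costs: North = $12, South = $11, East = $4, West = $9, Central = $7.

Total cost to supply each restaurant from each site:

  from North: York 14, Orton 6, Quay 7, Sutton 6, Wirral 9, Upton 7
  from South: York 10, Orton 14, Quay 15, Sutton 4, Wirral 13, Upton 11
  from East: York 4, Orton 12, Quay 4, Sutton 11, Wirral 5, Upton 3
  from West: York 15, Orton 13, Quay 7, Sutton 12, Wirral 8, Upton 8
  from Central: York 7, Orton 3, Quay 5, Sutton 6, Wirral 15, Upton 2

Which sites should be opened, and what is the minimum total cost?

For any fixed open set, each restaurant goes to its cheapest open site; total = fixed + service.
{East, Central}: York→East 4, Orton→Central 3, Quay→East 4, Sutton→Central 6, Wirral→East 5, Upton→Central 2. Service 24; fixed 11; total 35.
{East}: service 39 + fixed 4 = 43
{North, East}: York→East 4, Orton→North 6, Quay→East 4, Sutton→North 6, Wirral→East 5, Upton→East 3. Service 28; fixed 16; total 44.
{North, South, East, West, Central}: service 22 + fixed 43 = 65
No other subset beats 35.

Open East and Central; minimum total cost 35.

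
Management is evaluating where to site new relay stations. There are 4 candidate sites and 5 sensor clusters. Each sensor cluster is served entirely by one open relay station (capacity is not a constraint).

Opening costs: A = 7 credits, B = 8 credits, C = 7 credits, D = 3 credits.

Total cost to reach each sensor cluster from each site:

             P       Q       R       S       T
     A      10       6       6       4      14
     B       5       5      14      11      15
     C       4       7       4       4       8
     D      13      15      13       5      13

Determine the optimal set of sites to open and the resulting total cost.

For any fixed open set, each sensor cluster goes to its cheapest open site; total = fixed + service.
{C}: P→C 4, Q→C 7, R→C 4, S→C 4, T→C 8. Service 27; fixed 7; total 34.
{C, D}: P→C 4, Q→C 7, R→C 4, S→C 4, T→C 8. Service 27; fixed 10; total 37.
{A, C}: P→C 4, Q→A 6, R→C 4, S→A 4, T→C 8. Service 26; fixed 14; total 40.
{A, B, C, D}: service 25 + fixed 25 = 50
No other subset beats 34.

Open C only; minimum total cost 34.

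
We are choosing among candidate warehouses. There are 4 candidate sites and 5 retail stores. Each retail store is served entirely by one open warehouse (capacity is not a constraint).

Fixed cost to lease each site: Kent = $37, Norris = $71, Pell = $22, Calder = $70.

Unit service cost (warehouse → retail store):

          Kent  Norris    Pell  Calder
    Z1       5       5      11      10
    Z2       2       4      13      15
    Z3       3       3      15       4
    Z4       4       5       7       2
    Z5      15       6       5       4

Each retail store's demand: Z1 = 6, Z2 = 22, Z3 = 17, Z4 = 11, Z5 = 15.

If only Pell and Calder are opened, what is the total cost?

Each retail store is assigned to its cheapest site among the open ones.
{Pell, Calder}: Z1→Calder 10·6=60, Z2→Pell 13·22=286, Z3→Calder 4·17=68, Z4→Calder 2·11=22, Z5→Calder 4·15=60. Service 496; fixed 92; total 588.

Total cost: 588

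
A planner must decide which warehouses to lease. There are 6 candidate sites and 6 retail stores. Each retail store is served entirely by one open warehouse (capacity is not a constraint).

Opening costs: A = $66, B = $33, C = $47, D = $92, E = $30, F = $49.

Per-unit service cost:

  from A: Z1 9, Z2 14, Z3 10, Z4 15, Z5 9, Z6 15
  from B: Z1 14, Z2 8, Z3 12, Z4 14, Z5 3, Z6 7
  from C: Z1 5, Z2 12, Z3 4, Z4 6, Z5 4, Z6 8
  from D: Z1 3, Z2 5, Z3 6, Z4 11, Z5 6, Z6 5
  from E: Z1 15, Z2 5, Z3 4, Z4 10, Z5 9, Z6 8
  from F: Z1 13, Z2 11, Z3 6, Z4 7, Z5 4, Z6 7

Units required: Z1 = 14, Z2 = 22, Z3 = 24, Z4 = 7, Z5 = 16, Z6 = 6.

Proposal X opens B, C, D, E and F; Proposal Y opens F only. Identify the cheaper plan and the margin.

Proposal X: {B, C, D, E, F}: Z1→D 3·14=42, Z2→D 5·22=110, Z3→C 4·24=96, Z4→C 6·7=42, Z5→B 3·16=48, Z6→D 5·6=30. Service 368; fixed 251; total 619.
Proposal Y: {F}: Z1→F 13·14=182, Z2→F 11·22=242, Z3→F 6·24=144, Z4→F 7·7=49, Z5→F 4·16=64, Z6→F 7·6=42. Service 723; fixed 49; total 772.
Difference: |619 − 772| = 153.

Proposal X is cheaper by 153.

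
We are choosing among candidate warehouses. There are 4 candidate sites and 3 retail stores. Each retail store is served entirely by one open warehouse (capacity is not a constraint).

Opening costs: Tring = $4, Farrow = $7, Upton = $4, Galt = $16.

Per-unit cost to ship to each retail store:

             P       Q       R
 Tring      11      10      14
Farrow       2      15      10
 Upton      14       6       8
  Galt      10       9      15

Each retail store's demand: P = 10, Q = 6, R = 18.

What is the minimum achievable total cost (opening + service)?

For any fixed open set, each retail store goes to its cheapest open site; total = fixed + service.
{Farrow, Upton}: P→Farrow 2·10=20, Q→Upton 6·6=36, R→Upton 8·18=144. Service 200; fixed 11; total 211.
{Tring, Farrow, Upton}: service 200 + fixed 15 = 215
{Farrow, Upton, Galt}: P→Farrow 2·10=20, Q→Upton 6·6=36, R→Upton 8·18=144. Service 200; fixed 27; total 227.
{Tring, Farrow, Upton, Galt}: P→Farrow 2·10=20, Q→Upton 6·6=36, R→Upton 8·18=144. Service 200; fixed 31; total 231.
(All 15 nonempty subsets were checked; Farrow and Upton is lowest.)

Minimum total cost: 211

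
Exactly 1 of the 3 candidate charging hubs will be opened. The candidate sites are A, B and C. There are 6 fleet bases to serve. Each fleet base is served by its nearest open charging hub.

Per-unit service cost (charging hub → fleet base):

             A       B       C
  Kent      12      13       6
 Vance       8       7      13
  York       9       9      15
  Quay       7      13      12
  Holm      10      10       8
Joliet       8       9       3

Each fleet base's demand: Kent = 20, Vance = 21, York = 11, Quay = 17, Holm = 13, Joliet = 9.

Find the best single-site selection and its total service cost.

With exactly 1 open, each fleet base uses its cheapest among the chosen.
{A}: Kent→A 12·20=240, Vance→A 8·21=168, York→A 9·11=99, Quay→A 7·17=119, Holm→A 10·13=130, Joliet→A 8·9=72. Service cost 828.
{C}: service cost 893
{B}: service cost 938
Among all 3 size-1 choices, {A} is lowest.

Choose A only; total service cost 828.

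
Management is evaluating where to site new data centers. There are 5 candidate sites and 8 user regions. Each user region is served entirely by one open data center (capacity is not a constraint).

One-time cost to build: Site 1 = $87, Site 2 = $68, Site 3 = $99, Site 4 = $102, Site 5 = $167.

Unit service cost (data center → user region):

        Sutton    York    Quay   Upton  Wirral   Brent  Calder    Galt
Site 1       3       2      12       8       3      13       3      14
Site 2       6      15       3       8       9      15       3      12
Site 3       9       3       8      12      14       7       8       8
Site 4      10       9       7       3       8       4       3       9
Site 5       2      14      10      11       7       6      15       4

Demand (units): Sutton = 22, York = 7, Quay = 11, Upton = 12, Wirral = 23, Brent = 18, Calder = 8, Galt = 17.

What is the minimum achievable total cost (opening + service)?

For any fixed open set, each user region goes to its cheapest open site; total = fixed + service.
{Site 1, Site 4}: Sutton→Site 1 3·22=66, York→Site 1 2·7=14, Quay→Site 4 7·11=77, Upton→Site 4 3·12=36, Wirral→Site 1 3·23=69, Brent→Site 4 4·18=72, Calder→Site 1 3·8=24, Galt→Site 4 9·17=153. Service 511; fixed 189; total 700.
{Site 1, Site 2, Site 4}: Sutton→Site 1 3·22=66, York→Site 1 2·7=14, Quay→Site 2 3·11=33, Upton→Site 4 3·12=36, Wirral→Site 1 3·23=69, Brent→Site 4 4·18=72, Calder→Site 1 3·8=24, Galt→Site 4 9·17=153. Service 467; fixed 257; total 724.
{Site 1, Site 4, Site 5}: Sutton→Site 5 2·22=44, York→Site 1 2·7=14, Quay→Site 4 7·11=77, Upton→Site 4 3·12=36, Wirral→Site 1 3·23=69, Brent→Site 4 4·18=72, Calder→Site 1 3·8=24, Galt→Site 5 4·17=68. Service 404; fixed 356; total 760.
{Site 1, Site 2, Site 3, Site 4, Site 5}: service 360 + fixed 523 = 883
No other subset beats 700.

Minimum total cost: 700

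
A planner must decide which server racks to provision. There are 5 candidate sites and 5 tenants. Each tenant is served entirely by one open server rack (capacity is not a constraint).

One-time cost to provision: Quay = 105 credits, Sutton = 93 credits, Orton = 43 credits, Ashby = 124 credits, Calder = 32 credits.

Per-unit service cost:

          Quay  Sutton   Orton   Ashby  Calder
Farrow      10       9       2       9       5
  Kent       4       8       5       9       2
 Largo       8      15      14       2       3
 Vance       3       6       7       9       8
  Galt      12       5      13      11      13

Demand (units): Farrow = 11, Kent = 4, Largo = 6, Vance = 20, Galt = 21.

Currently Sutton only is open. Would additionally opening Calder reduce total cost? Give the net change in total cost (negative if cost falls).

Current service cost with {Sutton}: 446.
Adding Calder: each tenant re-picks its cheapest; new service cost 306, saving 140.
Extra fixed cost: 32. Net change = 32 − 140 = -108.
(Totals: 539 → 431.)

Yes — net change −108 (cost falls by 108).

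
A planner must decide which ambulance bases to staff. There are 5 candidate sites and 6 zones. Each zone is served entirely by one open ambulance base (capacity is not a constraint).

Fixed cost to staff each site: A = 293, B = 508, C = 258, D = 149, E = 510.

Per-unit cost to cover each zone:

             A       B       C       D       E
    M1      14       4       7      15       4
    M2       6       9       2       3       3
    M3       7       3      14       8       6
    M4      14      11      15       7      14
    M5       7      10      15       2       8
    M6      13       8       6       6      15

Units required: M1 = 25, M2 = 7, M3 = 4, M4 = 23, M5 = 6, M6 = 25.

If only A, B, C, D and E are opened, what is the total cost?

Each zone is assigned to its cheapest site among the open ones.
{A, B, C, D, E}: M1→B 4·25=100, M2→C 2·7=14, M3→B 3·4=12, M4→D 7·23=161, M5→D 2·6=12, M6→C 6·25=150. Service 449; fixed 1718; total 2167.

Total cost: 2167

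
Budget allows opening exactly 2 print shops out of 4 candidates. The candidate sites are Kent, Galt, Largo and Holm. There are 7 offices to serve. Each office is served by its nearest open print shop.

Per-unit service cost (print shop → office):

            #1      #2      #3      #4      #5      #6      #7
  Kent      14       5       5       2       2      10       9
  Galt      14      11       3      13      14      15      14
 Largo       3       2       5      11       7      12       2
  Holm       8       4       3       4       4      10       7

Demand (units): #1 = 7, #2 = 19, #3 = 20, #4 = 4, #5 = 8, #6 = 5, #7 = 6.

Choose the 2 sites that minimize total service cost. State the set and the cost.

With exactly 2 open, each office uses its cheapest among the chosen.
{Largo, Holm}: #1→Largo 3·7=21, #2→Largo 2·19=38, #3→Holm 3·20=60, #4→Holm 4·4=16, #5→Holm 4·8=32, #6→Holm 10·5=50, #7→Largo 2·6=12. Service cost 229.
{Kent, Largo}: service cost 245
{Galt, Largo}: service cost 291
Among all 6 size-2 choices, {Largo, Holm} is lowest.

Choose Largo and Holm; total service cost 229.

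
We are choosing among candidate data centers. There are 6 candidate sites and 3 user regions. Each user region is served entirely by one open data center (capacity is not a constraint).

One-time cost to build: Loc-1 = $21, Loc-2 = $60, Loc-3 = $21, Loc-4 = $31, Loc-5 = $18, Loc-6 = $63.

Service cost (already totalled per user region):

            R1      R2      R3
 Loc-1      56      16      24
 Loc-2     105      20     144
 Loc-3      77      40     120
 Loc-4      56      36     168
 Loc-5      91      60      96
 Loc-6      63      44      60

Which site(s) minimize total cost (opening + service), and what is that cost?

Open Loc-1 only; minimum total cost 117.

For any fixed open set, each user region goes to its cheapest open site; total = fixed + service.
{Loc-1}: R1→Loc-1 56, R2→Loc-1 16, R3→Loc-1 24. Service 96; fixed 21; total 117.
{Loc-1, Loc-5}: service 96 + fixed 39 = 135
{Loc-1, Loc-3}: service 96 + fixed 42 = 138
{Loc-1, Loc-2, Loc-3, Loc-4, Loc-5, Loc-6}: R1→Loc-1 56, R2→Loc-1 16, R3→Loc-1 24. Service 96; fixed 214; total 310.
No other subset beats 117.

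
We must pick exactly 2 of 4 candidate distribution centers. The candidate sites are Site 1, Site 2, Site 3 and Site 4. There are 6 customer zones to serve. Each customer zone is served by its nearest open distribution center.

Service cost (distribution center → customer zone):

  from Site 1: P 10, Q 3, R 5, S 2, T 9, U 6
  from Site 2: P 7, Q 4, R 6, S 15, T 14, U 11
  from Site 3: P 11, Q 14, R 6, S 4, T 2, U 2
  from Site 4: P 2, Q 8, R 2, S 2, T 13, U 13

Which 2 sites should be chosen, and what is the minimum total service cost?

Choose Site 3 and Site 4; total service cost 18.

With exactly 2 open, each customer zone uses its cheapest among the chosen.
{Site 3, Site 4}: P→Site 4 2, Q→Site 4 8, R→Site 4 2, S→Site 4 2, T→Site 3 2, U→Site 3 2. Service cost 18.
{Site 1, Site 3}: service cost 24
{Site 1, Site 4}: service cost 24
Among all 6 size-2 choices, {Site 3, Site 4} is lowest.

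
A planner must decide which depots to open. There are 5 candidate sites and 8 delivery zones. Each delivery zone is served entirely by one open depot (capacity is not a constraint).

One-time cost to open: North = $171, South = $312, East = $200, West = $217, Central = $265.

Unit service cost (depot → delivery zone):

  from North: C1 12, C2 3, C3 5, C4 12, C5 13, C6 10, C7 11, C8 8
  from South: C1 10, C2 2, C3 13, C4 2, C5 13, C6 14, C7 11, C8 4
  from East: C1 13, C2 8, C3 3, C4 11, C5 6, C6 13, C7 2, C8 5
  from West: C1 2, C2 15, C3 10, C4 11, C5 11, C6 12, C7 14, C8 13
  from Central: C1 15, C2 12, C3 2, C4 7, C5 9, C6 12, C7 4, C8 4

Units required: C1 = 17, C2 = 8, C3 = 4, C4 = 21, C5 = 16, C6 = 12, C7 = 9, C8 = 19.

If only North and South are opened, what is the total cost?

Each delivery zone is assigned to its cheapest site among the open ones.
{North, South}: C1→South 10·17=170, C2→South 2·8=16, C3→North 5·4=20, C4→South 2·21=42, C5→North 13·16=208, C6→North 10·12=120, C7→North 11·9=99, C8→South 4·19=76. Service 751; fixed 483; total 1234.

Total cost: 1234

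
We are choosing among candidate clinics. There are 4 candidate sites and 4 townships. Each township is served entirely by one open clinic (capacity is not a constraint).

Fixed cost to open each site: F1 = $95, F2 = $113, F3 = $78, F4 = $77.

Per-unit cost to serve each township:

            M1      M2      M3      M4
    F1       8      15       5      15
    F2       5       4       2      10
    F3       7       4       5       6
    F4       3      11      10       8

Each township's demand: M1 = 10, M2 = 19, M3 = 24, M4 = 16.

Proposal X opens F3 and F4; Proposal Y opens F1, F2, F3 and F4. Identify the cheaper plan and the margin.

Proposal X: {F3, F4}: M1→F4 3·10=30, M2→F3 4·19=76, M3→F3 5·24=120, M4→F3 6·16=96. Service 322; fixed 155; total 477.
Proposal Y: {F1, F2, F3, F4}: M1→F4 3·10=30, M2→F2 4·19=76, M3→F2 2·24=48, M4→F3 6·16=96. Service 250; fixed 363; total 613.
Difference: |477 − 613| = 136.

Proposal X is cheaper by 136.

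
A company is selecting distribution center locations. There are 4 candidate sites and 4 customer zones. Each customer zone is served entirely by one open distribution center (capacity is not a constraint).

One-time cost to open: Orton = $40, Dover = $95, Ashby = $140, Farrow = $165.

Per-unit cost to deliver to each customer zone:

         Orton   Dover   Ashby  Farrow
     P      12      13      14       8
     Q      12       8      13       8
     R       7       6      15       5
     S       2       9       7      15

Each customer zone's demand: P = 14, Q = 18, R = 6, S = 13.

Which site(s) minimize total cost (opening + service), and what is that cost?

For any fixed open set, each customer zone goes to its cheapest open site; total = fixed + service.
{Orton}: P→Orton 12·14=168, Q→Orton 12·18=216, R→Orton 7·6=42, S→Orton 2·13=26. Service 452; fixed 40; total 492.
{Orton, Dover}: service 374 + fixed 135 = 509
{Orton, Farrow}: service 312 + fixed 205 = 517
{Orton, Dover, Ashby, Farrow}: service 312 + fixed 440 = 752
No other subset beats 492.

Open Orton only; minimum total cost 492.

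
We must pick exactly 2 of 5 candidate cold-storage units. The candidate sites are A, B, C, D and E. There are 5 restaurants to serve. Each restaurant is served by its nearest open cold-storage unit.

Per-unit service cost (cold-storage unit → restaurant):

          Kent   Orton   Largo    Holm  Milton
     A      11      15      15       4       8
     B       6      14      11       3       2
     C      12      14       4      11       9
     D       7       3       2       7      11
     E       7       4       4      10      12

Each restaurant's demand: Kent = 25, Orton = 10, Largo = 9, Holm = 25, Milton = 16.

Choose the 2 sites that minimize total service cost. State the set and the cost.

Choose B and D; total service cost 305.

With exactly 2 open, each restaurant uses its cheapest among the chosen.
{B, D}: Kent→B 6·25=150, Orton→D 3·10=30, Largo→D 2·9=18, Holm→B 3·25=75, Milton→B 2·16=32. Service cost 305.
{B, E}: service cost 333
{B, C}: service cost 433
Among all 10 size-2 choices, {B, D} is lowest.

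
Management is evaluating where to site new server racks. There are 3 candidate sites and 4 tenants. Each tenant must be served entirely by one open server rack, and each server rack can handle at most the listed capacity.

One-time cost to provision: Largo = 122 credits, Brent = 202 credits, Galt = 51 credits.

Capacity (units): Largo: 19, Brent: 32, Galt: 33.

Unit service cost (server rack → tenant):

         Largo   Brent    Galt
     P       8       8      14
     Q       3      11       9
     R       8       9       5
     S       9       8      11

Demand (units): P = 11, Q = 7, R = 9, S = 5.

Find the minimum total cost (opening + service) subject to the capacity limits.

Open {Galt}: P→Galt 14·11=154, Q→Galt 9·7=63, R→Galt 5·9=45, S→Galt 11·5=55.
Loads: Galt carries 32/33. Service 317; fixed 51; total 368.
Next best feasible plan costs 382.

Minimum total cost: 368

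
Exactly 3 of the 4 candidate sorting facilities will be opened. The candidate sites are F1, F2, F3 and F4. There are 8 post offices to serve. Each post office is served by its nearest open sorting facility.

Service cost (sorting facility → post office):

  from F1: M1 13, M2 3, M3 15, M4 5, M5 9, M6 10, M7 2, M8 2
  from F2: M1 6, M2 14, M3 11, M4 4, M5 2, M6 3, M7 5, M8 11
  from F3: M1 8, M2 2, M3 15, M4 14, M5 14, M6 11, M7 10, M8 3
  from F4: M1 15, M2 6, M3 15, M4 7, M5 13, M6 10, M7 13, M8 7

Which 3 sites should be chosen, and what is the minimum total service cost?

With exactly 3 open, each post office uses its cheapest among the chosen.
{F1, F2, F3}: M1→F2 6, M2→F3 2, M3→F2 11, M4→F2 4, M5→F2 2, M6→F2 3, M7→F1 2, M8→F1 2. Service cost 32.
{F1, F2, F4}: service cost 33
{F2, F3, F4}: service cost 36
Among all 4 size-3 choices, {F1, F2, F3} is lowest.

Choose F1, F2 and F3; total service cost 32.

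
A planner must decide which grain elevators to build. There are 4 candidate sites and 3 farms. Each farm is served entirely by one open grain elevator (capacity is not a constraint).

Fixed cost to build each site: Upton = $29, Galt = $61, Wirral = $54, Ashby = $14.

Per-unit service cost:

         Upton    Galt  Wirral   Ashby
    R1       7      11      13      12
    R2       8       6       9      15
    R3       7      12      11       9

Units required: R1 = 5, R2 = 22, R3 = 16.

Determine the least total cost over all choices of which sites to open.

For any fixed open set, each farm goes to its cheapest open site; total = fixed + service.
{Upton}: R1→Upton 7·5=35, R2→Upton 8·22=176, R3→Upton 7·16=112. Service 323; fixed 29; total 352.
{Upton, Ashby}: R1→Upton 7·5=35, R2→Upton 8·22=176, R3→Upton 7·16=112. Service 323; fixed 43; total 366.
{Upton, Galt}: service 279 + fixed 90 = 369
{Upton, Galt, Wirral, Ashby}: service 279 + fixed 158 = 437
(All 15 nonempty subsets were checked; Upton only is lowest.)

Minimum total cost: 352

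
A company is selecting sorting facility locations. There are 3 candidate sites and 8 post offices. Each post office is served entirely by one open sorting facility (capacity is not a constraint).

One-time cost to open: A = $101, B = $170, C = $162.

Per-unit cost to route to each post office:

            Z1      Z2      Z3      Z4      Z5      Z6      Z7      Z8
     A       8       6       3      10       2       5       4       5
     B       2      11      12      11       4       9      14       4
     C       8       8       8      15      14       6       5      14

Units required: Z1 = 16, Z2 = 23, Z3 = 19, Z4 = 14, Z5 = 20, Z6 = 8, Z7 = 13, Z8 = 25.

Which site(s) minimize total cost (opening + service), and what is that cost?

For any fixed open set, each post office goes to its cheapest open site; total = fixed + service.
{A}: Z1→A 8·16=128, Z2→A 6·23=138, Z3→A 3·19=57, Z4→A 10·14=140, Z5→A 2·20=40, Z6→A 5·8=40, Z7→A 4·13=52, Z8→A 5·25=125. Service 720; fixed 101; total 821.
{A, B}: service 599 + fixed 271 = 870
{A, C}: service 720 + fixed 263 = 983
{A, B, C}: service 599 + fixed 433 = 1032
No other subset beats 821.

Open A only; minimum total cost 821.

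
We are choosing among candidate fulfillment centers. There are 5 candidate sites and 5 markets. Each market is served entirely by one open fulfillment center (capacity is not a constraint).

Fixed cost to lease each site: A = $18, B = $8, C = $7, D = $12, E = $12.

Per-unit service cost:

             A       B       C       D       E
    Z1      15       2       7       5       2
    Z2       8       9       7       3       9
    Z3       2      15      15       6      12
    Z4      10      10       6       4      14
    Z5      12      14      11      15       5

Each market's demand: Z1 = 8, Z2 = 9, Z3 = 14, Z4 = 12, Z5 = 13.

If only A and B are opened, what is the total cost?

Each market is assigned to its cheapest site among the open ones.
{A, B}: Z1→B 2·8=16, Z2→A 8·9=72, Z3→A 2·14=28, Z4→A 10·12=120, Z5→A 12·13=156. Service 392; fixed 26; total 418.

Total cost: 418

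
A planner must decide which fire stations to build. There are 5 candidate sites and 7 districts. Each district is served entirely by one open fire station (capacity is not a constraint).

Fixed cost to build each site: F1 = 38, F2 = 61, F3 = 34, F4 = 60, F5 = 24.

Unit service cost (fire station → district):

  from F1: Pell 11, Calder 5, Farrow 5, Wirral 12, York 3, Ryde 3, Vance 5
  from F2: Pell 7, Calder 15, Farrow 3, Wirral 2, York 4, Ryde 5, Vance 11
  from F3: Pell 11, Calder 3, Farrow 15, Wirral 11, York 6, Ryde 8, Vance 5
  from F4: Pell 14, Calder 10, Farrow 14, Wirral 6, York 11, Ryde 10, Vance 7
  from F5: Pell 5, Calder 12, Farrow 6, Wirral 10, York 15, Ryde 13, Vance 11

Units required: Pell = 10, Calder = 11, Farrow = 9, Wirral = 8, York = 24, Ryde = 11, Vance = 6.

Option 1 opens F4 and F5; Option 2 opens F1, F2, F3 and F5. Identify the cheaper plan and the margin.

Option 1: {F4, F5}: Pell→F5 5·10=50, Calder→F4 10·11=110, Farrow→F5 6·9=54, Wirral→F4 6·8=48, York→F4 11·24=264, Ryde→F4 10·11=110, Vance→F4 7·6=42. Service 678; fixed 84; total 762.
Option 2: {F1, F2, F3, F5}: Pell→F5 5·10=50, Calder→F3 3·11=33, Farrow→F2 3·9=27, Wirral→F2 2·8=16, York→F1 3·24=72, Ryde→F1 3·11=33, Vance→F1 5·6=30. Service 261; fixed 157; total 418.
Difference: |762 − 418| = 344.

Option 2 is cheaper by 344.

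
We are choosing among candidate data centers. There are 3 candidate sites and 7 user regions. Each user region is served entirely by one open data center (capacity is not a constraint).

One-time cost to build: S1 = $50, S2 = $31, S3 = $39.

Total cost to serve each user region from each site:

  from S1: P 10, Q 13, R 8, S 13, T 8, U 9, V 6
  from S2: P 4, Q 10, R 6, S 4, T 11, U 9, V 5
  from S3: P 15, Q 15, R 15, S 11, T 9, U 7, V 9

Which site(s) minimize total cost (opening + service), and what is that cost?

Open S2 only; minimum total cost 80.

For any fixed open set, each user region goes to its cheapest open site; total = fixed + service.
{S2}: P→S2 4, Q→S2 10, R→S2 6, S→S2 4, T→S2 11, U→S2 9, V→S2 5. Service 49; fixed 31; total 80.
{S2, S3}: service 45 + fixed 70 = 115
{S1}: P→S1 10, Q→S1 13, R→S1 8, S→S1 13, T→S1 8, U→S1 9, V→S1 6. Service 67; fixed 50; total 117.
{S1, S2, S3}: P→S2 4, Q→S2 10, R→S2 6, S→S2 4, T→S1 8, U→S3 7, V→S2 5. Service 44; fixed 120; total 164.
(All 7 nonempty subsets were checked; S2 only is lowest.)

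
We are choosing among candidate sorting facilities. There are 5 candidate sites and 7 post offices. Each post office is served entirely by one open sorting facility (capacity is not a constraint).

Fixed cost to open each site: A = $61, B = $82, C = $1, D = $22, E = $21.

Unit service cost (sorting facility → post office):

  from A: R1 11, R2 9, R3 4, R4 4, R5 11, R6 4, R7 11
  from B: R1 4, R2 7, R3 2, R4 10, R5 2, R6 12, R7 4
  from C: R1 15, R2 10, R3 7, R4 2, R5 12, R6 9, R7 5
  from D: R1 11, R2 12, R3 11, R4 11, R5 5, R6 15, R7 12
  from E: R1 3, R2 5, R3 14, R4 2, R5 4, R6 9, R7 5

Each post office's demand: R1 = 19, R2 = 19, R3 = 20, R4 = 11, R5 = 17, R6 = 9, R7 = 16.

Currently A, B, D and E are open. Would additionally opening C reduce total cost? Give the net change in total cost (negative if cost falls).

No — net change +1 (cost rises by 1).

Current service cost with {A, B, D, E}: 348.
Adding C: each post office re-picks its cheapest; new service cost 348, saving 0.
Extra fixed cost: 1. Net change = 1 − 0 = 1.
(Totals: 534 → 535.)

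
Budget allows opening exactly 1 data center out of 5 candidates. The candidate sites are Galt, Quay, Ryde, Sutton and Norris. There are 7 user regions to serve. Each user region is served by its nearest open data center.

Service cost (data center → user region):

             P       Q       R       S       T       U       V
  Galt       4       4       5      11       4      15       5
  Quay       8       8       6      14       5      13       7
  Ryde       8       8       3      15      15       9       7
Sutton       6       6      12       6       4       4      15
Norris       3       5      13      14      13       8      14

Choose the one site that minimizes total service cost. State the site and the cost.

Choose Galt only; total service cost 48.

With exactly 1 open, each user region uses its cheapest among the chosen.
{Galt}: P→Galt 4, Q→Galt 4, R→Galt 5, S→Galt 11, T→Galt 4, U→Galt 15, V→Galt 5. Service cost 48.
{Sutton}: service cost 53
{Quay}: service cost 61
Among all 5 size-1 choices, {Galt} is lowest.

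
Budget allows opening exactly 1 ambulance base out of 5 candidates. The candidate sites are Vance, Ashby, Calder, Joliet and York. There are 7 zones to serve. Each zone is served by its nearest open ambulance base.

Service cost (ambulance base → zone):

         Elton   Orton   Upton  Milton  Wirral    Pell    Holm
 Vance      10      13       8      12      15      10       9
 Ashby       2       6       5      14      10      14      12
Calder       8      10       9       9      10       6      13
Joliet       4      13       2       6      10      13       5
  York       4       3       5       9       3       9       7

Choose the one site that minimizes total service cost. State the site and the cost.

Choose York only; total service cost 40.

With exactly 1 open, each zone uses its cheapest among the chosen.
{York}: Elton→York 4, Orton→York 3, Upton→York 5, Milton→York 9, Wirral→York 3, Pell→York 9, Holm→York 7. Service cost 40.
{Joliet}: service cost 53
{Ashby}: service cost 63
Among all 5 size-1 choices, {York} is lowest.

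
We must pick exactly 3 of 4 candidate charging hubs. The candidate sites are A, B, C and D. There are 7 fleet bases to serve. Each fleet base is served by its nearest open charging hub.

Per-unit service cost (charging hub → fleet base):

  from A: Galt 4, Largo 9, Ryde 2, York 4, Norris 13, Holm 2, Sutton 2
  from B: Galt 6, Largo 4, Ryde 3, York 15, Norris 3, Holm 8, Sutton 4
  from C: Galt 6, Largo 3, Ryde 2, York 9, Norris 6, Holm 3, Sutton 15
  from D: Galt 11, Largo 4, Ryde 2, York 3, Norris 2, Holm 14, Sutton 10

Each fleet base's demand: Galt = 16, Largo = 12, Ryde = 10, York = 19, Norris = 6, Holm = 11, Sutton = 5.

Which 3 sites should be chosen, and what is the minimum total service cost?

With exactly 3 open, each fleet base uses its cheapest among the chosen.
{A, C, D}: Galt→A 4·16=64, Largo→C 3·12=36, Ryde→A 2·10=20, York→D 3·19=57, Norris→D 2·6=12, Holm→A 2·11=22, Sutton→A 2·5=10. Service cost 221.
{A, B, D}: service cost 233
{A, B, C}: service cost 246
Among all 4 size-3 choices, {A, C, D} is lowest.

Choose A, C and D; total service cost 221.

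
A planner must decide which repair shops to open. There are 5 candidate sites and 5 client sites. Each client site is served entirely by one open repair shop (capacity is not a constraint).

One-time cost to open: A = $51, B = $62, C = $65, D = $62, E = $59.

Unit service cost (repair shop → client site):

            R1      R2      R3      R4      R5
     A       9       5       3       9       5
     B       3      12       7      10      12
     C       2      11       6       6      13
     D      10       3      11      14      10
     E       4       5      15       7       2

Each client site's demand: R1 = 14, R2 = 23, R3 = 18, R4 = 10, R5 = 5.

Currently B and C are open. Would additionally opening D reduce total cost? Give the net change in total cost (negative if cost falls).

Current service cost with {B, C}: 509.
Adding D: each client site re-picks its cheapest; new service cost 315, saving 194.
Extra fixed cost: 62. Net change = 62 − 194 = -132.
(Totals: 636 → 504.)

Yes — net change −132 (cost falls by 132).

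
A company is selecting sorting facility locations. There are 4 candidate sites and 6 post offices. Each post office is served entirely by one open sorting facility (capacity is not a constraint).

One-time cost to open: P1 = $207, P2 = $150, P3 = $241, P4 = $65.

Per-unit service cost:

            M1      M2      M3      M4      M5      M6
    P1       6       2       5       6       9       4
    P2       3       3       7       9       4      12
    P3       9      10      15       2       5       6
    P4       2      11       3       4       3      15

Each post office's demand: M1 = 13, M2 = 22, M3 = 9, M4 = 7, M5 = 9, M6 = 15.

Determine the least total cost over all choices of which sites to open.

For any fixed open set, each post office goes to its cheapest open site; total = fixed + service.
{P1, P4}: M1→P4 2·13=26, M2→P1 2·22=44, M3→P4 3·9=27, M4→P4 4·7=28, M5→P4 3·9=27, M6→P1 4·15=60. Service 212; fixed 272; total 484.
{P1}: M1→P1 6·13=78, M2→P1 2·22=44, M3→P1 5·9=45, M4→P1 6·7=42, M5→P1 9·9=81, M6→P1 4·15=60. Service 350; fixed 207; total 557.
{P2, P4}: M1→P4 2·13=26, M2→P2 3·22=66, M3→P4 3·9=27, M4→P4 4·7=28, M5→P4 3·9=27, M6→P2 12·15=180. Service 354; fixed 215; total 569.
{P1, P2, P3, P4}: M1→P4 2·13=26, M2→P1 2·22=44, M3→P4 3·9=27, M4→P3 2·7=14, M5→P4 3·9=27, M6→P1 4·15=60. Service 198; fixed 663; total 861.
No other subset beats 484.

Minimum total cost: 484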